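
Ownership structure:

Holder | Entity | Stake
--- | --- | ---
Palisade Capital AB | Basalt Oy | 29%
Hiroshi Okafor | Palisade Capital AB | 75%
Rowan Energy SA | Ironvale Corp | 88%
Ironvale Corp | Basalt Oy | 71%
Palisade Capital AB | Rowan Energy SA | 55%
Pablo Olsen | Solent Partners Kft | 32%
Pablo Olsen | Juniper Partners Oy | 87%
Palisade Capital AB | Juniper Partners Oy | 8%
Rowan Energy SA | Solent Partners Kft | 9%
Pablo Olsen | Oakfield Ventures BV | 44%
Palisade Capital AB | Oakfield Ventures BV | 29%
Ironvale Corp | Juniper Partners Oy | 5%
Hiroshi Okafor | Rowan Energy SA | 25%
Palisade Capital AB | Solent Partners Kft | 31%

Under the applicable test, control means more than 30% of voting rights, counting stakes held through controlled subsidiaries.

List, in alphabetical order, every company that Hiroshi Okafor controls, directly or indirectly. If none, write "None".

Basalt Oy, Ironvale Corp, Palisade Capital AB, Rowan Energy SA, Solent Partners Kft

Hiroshi holds 75% of Palisade, so Hiroshi controls Palisade.
Hiroshi and Palisade together hold 25% + 55% = 80% of Rowan, so Hiroshi controls Rowan.
Palisade and Rowan together hold 31% + 9% = 40% of Solent, so Hiroshi controls Solent.
Rowan holds 88% of Ironvale, so Hiroshi controls Ironvale.
Ironvale and Palisade together hold 71% + 29% = 100% of Basalt, so Hiroshi controls Basalt.
No other company's threshold is met.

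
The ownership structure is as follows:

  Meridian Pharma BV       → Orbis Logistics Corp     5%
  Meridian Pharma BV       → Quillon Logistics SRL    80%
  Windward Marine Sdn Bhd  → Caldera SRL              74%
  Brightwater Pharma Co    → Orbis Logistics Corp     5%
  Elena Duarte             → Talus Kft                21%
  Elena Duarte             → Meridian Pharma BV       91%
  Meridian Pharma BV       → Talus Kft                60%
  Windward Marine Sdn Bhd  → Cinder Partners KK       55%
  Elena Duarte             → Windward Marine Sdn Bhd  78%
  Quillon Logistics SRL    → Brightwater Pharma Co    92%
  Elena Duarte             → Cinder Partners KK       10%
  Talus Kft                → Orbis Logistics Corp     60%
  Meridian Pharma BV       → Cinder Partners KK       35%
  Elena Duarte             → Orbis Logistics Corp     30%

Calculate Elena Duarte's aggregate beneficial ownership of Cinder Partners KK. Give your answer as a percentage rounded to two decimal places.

Elena reaches Cinder along 3 paths.
Direct stake: 10% = 10%.
Via Windward: 78% × 55% = 42.9%.
Via Meridian: 91% × 35% = 31.85%.
Total: 10% + 42.9% + 31.85% = 84.75%.

84.75%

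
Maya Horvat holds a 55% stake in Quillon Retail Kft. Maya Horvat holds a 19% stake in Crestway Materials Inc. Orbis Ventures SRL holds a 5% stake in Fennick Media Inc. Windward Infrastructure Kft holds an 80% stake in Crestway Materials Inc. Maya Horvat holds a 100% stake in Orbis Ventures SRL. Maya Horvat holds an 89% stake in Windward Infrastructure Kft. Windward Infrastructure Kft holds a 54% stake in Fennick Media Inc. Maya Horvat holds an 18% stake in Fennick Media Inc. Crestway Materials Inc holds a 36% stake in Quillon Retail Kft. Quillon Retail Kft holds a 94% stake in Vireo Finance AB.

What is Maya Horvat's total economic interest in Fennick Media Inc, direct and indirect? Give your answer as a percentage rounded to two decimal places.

Maya reaches Fennick along 3 paths.
Via Orbis: 100% × 5% = 5%.
Via Windward: 89% × 54% = 48.06%.
Direct stake: 18% = 18%.
Total: 5% + 48.06% + 18% = 71.06%.

71.06%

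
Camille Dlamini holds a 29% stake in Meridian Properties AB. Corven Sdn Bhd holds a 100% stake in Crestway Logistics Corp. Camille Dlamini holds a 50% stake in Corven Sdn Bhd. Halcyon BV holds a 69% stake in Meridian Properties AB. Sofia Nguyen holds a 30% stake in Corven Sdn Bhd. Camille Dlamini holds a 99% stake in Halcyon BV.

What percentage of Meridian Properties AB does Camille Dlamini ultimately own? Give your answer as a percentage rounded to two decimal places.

97.31%

Camille reaches Meridian along 2 paths.
Direct stake: 29% = 29%.
Via Halcyon: 99% × 69% = 68.31%.
Total: 29% + 68.31% = 97.31%.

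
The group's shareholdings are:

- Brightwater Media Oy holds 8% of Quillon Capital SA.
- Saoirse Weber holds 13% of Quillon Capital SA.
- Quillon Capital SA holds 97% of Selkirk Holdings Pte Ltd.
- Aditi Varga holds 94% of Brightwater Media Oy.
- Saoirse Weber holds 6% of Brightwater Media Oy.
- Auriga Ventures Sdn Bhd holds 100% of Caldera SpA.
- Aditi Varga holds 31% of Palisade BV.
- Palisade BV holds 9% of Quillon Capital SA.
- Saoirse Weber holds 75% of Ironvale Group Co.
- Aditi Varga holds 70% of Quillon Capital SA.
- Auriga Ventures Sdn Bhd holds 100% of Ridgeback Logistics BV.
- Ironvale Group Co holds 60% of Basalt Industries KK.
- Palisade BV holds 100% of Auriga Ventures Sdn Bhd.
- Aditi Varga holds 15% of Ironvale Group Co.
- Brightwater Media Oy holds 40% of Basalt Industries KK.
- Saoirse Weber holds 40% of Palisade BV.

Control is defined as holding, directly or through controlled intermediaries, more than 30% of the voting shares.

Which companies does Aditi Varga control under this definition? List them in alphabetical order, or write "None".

Aditi holds 31% of Palisade, so Aditi controls Palisade.
Aditi holds 94% of Brightwater, so Aditi controls Brightwater.
Palisade and Brightwater and Aditi together hold 9% + 8% + 70% = 87% of Quillon, so Aditi controls Quillon.
Palisade holds 100% of Auriga, so Aditi controls Auriga.
Brightwater holds 40% of Basalt, so Aditi controls Basalt.
Quillon holds 97% of Selkirk, so Aditi controls Selkirk.
Auriga holds 100% of Ridgeback, so Aditi controls Ridgeback.
Auriga holds 100% of Caldera, so Aditi controls Caldera.
No other company's threshold is met.

Auriga Ventures Sdn Bhd, Basalt Industries KK, Brightwater Media Oy, Caldera SpA, Palisade BV, Quillon Capital SA, Ridgeback Logistics BV, Selkirk Holdings Pte Ltd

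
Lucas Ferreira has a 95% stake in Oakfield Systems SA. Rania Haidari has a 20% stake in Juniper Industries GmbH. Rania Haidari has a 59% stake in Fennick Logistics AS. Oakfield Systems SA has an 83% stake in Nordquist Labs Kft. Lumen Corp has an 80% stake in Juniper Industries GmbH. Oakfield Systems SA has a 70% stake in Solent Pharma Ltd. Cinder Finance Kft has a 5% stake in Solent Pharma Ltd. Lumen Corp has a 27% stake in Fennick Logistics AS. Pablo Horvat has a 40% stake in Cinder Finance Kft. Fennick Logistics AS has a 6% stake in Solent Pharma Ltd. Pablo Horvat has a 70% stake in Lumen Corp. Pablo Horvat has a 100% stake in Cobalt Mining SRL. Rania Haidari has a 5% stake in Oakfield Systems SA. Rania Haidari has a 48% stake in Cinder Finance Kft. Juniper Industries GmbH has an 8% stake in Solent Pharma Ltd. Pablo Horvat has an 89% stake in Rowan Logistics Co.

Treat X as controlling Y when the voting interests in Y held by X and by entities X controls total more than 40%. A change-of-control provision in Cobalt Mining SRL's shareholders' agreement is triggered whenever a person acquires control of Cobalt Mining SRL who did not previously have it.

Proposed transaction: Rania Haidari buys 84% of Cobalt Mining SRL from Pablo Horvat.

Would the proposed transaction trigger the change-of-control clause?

The purchase adds only to Rania's holdings (Pablo's stake shrinks), so Rania is the only person who could newly come to control Cobalt.
Rania holds 59% of Fennick, so Rania controls Fennick.
Rania holds 48% of Cinder, so Rania controls Cinder.
Neither Rania nor any entity Rania controls holds any voting interest in Cobalt.
So before the transaction, Rania does not control Cobalt.
After the purchase, Rania holds 84% of Cobalt directly, and Pablo's stake falls to 16%.
Rania holds 84% of Cobalt, so Rania controls Cobalt.
Rania did not control Cobalt before and does after, so the clause is triggered.

Yes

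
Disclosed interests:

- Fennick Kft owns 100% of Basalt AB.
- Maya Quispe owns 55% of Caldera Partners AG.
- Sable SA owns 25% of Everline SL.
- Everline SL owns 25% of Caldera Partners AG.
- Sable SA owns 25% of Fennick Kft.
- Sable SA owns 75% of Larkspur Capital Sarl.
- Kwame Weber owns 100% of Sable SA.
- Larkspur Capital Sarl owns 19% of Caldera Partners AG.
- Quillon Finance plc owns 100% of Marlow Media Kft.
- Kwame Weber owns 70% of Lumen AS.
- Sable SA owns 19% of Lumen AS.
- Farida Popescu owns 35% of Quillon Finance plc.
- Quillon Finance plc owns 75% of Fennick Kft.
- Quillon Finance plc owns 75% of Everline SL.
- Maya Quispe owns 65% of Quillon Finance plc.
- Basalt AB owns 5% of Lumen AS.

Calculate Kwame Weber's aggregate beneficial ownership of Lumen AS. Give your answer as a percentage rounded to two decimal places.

90.25%

Kwame reaches Lumen along 3 paths.
Via Sable → Fennick → Basalt: 100% × 25% × 100% × 5% = 1.25%.
Direct stake: 70% = 70%.
Via Sable: 100% × 19% = 19%.
Total: 1.25% + 70% + 19% = 90.25%.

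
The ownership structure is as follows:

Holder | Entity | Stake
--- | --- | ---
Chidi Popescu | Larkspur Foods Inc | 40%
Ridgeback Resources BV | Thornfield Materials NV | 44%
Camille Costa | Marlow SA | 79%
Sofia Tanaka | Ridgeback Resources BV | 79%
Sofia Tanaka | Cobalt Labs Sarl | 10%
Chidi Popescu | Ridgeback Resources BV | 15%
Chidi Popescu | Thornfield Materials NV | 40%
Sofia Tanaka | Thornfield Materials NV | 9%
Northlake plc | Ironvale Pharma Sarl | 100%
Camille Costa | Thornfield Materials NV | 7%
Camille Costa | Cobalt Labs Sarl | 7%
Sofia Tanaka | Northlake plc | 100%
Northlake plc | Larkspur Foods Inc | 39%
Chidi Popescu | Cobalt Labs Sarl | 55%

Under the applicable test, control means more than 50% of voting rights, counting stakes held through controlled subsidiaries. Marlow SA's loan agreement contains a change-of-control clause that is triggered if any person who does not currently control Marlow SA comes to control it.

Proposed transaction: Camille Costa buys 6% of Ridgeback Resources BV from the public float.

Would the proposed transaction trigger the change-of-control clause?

No

The purchase changes only Camille's holdings, so Camille is the only person who could newly come to control Marlow.
Camille holds 79% of Marlow, so Camille controls Marlow.
So Camille already controls Marlow before the transaction.
After the purchase, Camille holds 6% of Ridgeback directly.
Camille controlled Marlow already, so this is not a new person acquiring control; every other person's position is unchanged or reduced.
No new person acquires control, so the clause is not triggered.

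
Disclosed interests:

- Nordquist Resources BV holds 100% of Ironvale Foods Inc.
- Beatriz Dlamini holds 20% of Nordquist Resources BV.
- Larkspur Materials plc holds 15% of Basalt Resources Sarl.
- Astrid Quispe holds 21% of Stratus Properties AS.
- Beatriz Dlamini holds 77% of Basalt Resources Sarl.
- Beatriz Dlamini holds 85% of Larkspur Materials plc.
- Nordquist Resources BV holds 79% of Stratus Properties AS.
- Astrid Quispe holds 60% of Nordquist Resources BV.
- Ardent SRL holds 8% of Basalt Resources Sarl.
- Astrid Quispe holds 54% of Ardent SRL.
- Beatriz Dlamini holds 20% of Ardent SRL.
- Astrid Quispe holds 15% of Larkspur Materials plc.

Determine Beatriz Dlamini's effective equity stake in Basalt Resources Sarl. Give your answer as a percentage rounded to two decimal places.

Beatriz reaches Basalt along 3 paths.
Via Larkspur: 85% × 15% = 12.75%.
Via Ardent: 20% × 8% = 1.6%.
Direct stake: 77% = 77%.
Total: 12.75% + 1.6% + 77% = 91.35%.

91.35%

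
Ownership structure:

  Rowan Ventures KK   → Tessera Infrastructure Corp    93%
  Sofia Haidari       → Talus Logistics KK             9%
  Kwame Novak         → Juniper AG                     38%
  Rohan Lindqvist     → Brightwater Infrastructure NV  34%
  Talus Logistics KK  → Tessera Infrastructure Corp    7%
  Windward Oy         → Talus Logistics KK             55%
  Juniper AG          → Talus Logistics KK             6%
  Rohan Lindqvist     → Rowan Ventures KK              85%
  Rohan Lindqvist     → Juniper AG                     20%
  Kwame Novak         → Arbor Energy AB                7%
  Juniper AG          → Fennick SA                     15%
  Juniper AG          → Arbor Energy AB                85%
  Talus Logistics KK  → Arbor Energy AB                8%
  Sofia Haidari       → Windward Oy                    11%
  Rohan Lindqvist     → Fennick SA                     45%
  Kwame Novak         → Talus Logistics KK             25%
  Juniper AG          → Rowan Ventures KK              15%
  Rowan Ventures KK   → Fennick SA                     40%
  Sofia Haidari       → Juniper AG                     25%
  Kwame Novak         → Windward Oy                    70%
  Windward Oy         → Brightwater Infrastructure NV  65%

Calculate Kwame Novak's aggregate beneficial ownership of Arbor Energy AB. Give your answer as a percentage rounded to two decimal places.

Kwame reaches Arbor along 5 paths.
Via Windward → Talus: 70% × 55% × 8% = 3.08%.
Via Juniper → Talus: 38% × 6% × 8% = 0.1824%.
Via Talus: 25% × 8% = 2%.
Direct stake: 7% = 7%.
Via Juniper: 38% × 85% = 32.3%.
Total: 3.08% + 0.1824% + 2% + 7% + 32.3% = 44.5624%.
Rounded: 44.56%.

44.56%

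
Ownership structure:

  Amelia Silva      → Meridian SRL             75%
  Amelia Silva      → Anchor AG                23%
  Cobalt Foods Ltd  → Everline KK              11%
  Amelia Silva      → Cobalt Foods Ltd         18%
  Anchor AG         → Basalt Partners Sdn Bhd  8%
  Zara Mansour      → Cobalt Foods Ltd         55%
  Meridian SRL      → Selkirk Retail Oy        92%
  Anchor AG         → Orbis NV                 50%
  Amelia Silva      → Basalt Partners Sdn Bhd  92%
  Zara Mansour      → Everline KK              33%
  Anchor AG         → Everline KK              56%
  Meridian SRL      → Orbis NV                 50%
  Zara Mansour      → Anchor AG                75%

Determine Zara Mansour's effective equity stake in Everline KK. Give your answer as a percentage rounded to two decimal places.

81.05%

Zara reaches Everline along 3 paths.
Via Cobalt: 55% × 11% = 6.05%.
Direct stake: 33% = 33%.
Via Anchor: 75% × 56% = 42%.
Total: 6.05% + 33% + 42% = 81.05%.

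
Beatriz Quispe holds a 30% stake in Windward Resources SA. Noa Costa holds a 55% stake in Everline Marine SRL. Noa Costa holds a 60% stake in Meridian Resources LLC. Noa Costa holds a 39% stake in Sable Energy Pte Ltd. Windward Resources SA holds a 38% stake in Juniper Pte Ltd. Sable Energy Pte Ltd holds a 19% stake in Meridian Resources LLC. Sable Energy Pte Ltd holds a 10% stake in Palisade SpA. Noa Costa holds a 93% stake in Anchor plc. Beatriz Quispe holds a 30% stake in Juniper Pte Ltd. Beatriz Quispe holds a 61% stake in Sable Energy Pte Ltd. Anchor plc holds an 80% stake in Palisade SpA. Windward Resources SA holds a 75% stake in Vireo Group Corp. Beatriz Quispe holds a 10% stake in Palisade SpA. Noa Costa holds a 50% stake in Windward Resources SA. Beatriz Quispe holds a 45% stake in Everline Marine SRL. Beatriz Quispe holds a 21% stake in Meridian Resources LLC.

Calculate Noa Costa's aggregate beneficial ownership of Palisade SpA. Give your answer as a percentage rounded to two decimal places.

78.30%

Noa reaches Palisade along 2 paths.
Via Sable: 39% × 10% = 3.9%.
Via Anchor: 93% × 80% = 74.4%.
Total: 3.9% + 74.4% = 78.3%.
Rounded: 78.30%.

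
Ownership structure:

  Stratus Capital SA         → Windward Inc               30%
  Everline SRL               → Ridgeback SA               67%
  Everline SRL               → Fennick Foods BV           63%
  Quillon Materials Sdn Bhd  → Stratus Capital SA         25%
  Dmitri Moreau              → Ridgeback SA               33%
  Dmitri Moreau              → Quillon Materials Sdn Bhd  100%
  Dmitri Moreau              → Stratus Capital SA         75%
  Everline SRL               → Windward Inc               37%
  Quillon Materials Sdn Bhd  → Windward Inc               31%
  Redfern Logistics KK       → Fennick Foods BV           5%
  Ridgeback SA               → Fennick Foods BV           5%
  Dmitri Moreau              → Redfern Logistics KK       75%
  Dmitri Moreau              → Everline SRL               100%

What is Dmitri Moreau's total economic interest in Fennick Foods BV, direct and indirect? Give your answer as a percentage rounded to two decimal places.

Dmitri reaches Fennick along 4 paths.
Via Redfern: 75% × 5% = 3.75%.
Via Ridgeback: 33% × 5% = 1.65%.
Via Everline → Ridgeback: 100% × 67% × 5% = 3.35%.
Via Everline: 100% × 63% = 63%.
Total: 3.75% + 1.65% + 3.35% + 63% = 71.75%.

71.75%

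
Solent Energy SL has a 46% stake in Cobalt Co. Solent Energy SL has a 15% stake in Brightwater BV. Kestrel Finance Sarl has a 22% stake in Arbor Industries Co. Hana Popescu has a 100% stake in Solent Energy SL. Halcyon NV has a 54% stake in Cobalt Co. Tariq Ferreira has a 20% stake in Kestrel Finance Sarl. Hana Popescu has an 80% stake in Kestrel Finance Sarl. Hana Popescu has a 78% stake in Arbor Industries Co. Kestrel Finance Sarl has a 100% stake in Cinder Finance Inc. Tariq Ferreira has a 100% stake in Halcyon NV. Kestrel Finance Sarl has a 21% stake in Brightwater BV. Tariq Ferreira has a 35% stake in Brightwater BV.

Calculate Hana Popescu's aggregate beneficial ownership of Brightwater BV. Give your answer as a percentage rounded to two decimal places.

31.80%

Hana reaches Brightwater along 2 paths.
Via Solent: 100% × 15% = 15%.
Via Kestrel: 80% × 21% = 16.8%.
Total: 15% + 16.8% = 31.8%.
Rounded: 31.80%.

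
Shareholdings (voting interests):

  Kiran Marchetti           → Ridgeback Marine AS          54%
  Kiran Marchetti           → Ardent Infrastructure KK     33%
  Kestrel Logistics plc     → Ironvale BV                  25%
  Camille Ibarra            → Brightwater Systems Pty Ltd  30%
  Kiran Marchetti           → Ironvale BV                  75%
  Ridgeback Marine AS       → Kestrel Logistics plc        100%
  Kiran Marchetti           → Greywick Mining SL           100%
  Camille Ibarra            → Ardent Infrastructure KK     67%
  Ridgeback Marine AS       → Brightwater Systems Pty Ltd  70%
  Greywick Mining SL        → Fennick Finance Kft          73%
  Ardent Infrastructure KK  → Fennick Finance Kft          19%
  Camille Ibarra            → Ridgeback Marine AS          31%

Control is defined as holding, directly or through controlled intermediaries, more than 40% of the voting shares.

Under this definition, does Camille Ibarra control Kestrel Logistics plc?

Camille holds 67% of Ardent, so Camille controls Ardent.
Neither Camille nor any entity Camille controls holds any voting interest in Kestrel.
So Camille does not control Kestrel.

No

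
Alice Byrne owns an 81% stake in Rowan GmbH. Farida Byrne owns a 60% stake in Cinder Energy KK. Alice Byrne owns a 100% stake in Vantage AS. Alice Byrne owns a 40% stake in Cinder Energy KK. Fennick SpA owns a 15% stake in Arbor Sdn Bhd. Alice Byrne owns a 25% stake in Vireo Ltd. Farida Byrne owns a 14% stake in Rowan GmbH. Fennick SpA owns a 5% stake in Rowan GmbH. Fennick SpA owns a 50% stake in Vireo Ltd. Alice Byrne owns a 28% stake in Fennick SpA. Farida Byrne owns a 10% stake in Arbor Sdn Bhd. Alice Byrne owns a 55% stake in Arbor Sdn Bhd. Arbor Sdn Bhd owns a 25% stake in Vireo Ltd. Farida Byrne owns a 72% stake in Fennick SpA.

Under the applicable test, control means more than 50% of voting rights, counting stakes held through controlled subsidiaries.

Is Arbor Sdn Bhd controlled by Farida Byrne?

Farida holds 72% of Fennick, so Farida controls Fennick.
Farida holds 60% of Cinder, so Farida controls Cinder.
In Arbor, Farida's side holds only 15% + 10% = 25%, not > 50%.
So Farida does not control Arbor.

No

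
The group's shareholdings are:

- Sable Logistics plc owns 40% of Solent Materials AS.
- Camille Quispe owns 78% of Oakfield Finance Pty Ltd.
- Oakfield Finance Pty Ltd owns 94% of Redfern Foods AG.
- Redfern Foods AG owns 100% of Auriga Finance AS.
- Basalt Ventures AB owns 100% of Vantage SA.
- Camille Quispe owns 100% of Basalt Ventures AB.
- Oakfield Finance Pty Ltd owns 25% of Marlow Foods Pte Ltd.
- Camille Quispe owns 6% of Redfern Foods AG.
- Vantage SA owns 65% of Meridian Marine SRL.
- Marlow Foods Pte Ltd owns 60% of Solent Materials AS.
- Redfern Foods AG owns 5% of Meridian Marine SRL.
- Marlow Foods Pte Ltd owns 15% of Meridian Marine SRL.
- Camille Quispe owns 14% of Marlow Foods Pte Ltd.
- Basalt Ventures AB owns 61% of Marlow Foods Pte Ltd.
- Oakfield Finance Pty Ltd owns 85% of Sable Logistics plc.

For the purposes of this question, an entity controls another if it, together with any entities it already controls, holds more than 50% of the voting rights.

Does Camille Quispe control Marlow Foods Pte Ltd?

Camille holds 78% of Oakfield, so Camille controls Oakfield.
Camille holds 100% of Basalt, so Camille controls Basalt.
Camille and Basalt and Oakfield together hold 14% + 61% + 25% = 100% of Marlow, so Camille controls Marlow.

Yes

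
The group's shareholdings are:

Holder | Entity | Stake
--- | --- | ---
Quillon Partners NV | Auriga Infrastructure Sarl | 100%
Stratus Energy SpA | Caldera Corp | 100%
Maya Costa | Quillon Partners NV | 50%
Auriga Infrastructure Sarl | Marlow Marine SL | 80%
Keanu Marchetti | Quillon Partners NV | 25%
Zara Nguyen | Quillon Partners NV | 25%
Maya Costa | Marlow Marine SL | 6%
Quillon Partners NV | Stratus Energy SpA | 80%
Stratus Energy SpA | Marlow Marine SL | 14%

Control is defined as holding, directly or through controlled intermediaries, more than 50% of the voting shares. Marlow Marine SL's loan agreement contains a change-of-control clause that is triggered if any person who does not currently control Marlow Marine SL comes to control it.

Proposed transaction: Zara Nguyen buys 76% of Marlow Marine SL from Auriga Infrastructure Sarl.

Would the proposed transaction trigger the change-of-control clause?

The purchase adds only to Zara's holdings (Auriga's stake shrinks), so Zara is the only person who could newly come to control Marlow.
Zara's largest direct stake is 25% in Quillon, which does not meet the threshold, so Zara controls no company.
Neither Zara nor any entity Zara controls holds any voting interest in Marlow.
So before the transaction, Zara does not control Marlow.
After the purchase, Zara holds 76% of Marlow directly, and Auriga's stake falls to 4%.
Zara holds 76% of Marlow, so Zara controls Marlow.
Zara did not control Marlow before and does after, so the clause is triggered.

Yes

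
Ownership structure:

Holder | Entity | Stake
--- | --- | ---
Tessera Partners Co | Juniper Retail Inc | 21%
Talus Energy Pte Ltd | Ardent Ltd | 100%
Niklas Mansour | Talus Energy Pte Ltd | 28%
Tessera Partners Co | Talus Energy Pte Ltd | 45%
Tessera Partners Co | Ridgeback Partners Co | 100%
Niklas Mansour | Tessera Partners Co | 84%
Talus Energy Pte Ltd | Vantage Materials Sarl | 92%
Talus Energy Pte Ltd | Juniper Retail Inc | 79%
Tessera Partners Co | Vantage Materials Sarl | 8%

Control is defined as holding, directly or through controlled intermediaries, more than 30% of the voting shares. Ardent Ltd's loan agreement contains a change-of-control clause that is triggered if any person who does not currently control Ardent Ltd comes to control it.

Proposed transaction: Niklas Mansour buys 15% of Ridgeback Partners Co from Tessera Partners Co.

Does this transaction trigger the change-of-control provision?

No

The purchase adds only to Niklas's holdings (Tessera's stake shrinks), so Niklas is the only person who could newly come to control Ardent.
Niklas holds 84% of Tessera, so Niklas controls Tessera.
Niklas and Tessera together hold 28% + 45% = 73% of Talus, so Niklas controls Talus.
Talus holds 100% of Ardent, so Niklas controls Ardent.
So Niklas already controls Ardent before the transaction.
After the purchase, Niklas holds 15% of Ridgeback directly, and Tessera's stake falls to 85%.
Niklas controlled Ardent already, so this is not a new person acquiring control; every other person's position is unchanged or reduced.
No new person acquires control, so the clause is not triggered.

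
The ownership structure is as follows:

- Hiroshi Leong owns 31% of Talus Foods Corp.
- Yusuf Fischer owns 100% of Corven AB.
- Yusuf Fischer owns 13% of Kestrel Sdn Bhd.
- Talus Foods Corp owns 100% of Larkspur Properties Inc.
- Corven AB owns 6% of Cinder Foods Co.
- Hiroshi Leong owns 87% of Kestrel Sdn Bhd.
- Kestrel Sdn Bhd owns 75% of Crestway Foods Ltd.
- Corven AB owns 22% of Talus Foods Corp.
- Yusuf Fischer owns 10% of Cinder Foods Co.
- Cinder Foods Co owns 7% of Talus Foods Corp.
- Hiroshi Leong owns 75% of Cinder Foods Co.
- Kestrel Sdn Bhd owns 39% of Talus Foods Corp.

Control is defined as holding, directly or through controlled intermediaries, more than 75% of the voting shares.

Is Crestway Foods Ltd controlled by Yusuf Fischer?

Yusuf holds 100% of Corven, so Yusuf controls Corven.
Neither Yusuf nor any entity Yusuf controls holds any voting interest in Crestway.
So Yusuf does not control Crestway.

No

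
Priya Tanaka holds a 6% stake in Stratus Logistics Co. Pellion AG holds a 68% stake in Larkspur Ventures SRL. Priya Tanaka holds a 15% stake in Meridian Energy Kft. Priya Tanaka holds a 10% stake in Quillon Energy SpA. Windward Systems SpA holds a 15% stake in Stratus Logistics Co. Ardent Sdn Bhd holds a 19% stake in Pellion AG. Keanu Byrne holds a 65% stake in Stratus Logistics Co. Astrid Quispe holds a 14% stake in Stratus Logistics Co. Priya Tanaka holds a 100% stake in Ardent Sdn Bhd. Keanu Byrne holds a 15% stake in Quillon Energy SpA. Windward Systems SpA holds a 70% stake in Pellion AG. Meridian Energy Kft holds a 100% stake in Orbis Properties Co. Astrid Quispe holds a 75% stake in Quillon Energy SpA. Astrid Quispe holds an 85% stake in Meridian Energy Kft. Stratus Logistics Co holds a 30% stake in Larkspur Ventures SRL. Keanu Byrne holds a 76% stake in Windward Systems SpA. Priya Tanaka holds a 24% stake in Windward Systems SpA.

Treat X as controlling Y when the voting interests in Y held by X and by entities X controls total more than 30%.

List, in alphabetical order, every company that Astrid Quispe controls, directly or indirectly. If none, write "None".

Astrid holds 85% of Meridian, so Astrid controls Meridian.
Meridian holds 100% of Orbis, so Astrid controls Orbis.
Astrid holds 75% of Quillon, so Astrid controls Quillon.
No other company's threshold is met.

Meridian Energy Kft, Orbis Properties Co, Quillon Energy SpA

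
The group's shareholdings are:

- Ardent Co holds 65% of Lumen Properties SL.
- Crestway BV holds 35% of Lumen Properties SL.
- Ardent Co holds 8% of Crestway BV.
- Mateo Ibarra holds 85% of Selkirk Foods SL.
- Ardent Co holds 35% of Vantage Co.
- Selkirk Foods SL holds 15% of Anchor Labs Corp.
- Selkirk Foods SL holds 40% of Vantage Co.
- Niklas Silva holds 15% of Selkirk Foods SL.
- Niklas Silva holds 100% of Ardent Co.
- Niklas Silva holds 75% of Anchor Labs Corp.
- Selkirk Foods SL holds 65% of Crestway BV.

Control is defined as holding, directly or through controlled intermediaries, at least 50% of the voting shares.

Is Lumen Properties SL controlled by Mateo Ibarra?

No

Mateo holds 85% of Selkirk, so Mateo controls Selkirk.
Selkirk holds 65% of Crestway, so Mateo controls Crestway.
In Lumen, Mateo's side holds only 35%, not ≥ 50%.
So Mateo does not control Lumen.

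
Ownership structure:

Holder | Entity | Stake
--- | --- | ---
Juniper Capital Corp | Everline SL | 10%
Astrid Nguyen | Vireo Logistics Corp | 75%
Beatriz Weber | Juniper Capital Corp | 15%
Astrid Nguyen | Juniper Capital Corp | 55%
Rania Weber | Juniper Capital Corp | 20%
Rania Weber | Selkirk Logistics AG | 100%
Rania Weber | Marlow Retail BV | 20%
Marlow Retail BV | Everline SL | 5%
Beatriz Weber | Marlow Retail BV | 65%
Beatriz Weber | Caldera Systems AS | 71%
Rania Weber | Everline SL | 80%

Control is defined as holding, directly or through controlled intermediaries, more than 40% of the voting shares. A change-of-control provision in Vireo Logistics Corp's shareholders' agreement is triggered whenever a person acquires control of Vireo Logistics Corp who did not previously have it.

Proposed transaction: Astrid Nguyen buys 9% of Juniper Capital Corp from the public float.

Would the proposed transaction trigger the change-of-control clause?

The purchase changes only Astrid's holdings, so Astrid is the only person who could newly come to control Vireo.
Astrid holds 75% of Vireo, so Astrid controls Vireo.
So Astrid already controls Vireo before the transaction.
After the purchase, Astrid's direct stake in Juniper rises to 55% + 9% = 64%.
Astrid controlled Vireo already, so this is not a new person acquiring control; every other person's position is unchanged or reduced.
No new person acquires control, so the clause is not triggered.

No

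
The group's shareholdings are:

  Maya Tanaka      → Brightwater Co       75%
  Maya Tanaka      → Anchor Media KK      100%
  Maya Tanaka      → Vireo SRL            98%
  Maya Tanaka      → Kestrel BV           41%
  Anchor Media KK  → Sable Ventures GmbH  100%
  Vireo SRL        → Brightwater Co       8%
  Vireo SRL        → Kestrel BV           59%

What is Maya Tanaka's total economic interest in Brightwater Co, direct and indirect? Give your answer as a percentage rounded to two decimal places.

82.84%

Maya reaches Brightwater along 2 paths.
Via Vireo: 98% × 8% = 7.84%.
Direct stake: 75% = 75%.
Total: 7.84% + 75% = 82.84%.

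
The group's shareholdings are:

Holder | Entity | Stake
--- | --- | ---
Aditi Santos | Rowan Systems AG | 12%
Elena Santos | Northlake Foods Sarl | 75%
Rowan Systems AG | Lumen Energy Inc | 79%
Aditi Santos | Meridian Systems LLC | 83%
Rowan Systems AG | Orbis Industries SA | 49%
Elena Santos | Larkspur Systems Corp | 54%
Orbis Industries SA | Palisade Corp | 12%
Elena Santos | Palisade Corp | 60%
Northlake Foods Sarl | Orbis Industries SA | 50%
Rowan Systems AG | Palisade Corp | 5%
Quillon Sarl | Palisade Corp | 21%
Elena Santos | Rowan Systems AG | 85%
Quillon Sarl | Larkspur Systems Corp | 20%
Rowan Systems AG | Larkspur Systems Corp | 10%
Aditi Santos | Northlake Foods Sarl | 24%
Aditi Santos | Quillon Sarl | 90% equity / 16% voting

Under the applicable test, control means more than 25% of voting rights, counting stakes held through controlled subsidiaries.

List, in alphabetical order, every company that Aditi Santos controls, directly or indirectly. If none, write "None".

Aditi holds 83% of Meridian, so Aditi controls Meridian.
No other company's threshold is met.

Meridian Systems LLC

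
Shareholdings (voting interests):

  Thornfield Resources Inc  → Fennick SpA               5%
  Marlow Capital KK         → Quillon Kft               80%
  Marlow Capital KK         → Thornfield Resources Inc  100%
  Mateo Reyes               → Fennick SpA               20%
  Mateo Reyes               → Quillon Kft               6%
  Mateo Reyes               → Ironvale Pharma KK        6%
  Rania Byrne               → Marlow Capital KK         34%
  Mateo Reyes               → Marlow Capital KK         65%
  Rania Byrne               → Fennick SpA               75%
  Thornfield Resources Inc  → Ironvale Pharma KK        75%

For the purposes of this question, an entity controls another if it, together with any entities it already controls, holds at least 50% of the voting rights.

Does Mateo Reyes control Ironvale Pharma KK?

Mateo holds 65% of Marlow, so Mateo controls Marlow.
Marlow holds 100% of Thornfield, so Mateo controls Thornfield.
Thornfield and Mateo together hold 75% + 6% = 81% of Ironvale, so Mateo controls Ironvale.

Yes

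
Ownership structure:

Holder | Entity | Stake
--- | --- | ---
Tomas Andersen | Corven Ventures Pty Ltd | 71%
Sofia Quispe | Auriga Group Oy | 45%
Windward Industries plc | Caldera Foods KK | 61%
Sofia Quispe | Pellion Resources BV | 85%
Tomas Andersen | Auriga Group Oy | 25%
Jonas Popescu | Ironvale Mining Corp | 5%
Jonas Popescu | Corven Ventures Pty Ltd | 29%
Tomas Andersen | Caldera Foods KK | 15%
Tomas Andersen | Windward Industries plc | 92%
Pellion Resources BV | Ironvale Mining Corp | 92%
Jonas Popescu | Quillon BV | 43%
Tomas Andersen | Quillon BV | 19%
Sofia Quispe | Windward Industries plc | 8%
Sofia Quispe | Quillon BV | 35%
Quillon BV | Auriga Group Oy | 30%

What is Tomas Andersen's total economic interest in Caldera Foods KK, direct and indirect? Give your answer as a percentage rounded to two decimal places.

Tomas reaches Caldera along 2 paths.
Via Windward: 92% × 61% = 56.12%.
Direct stake: 15% = 15%.
Total: 56.12% + 15% = 71.12%.

71.12%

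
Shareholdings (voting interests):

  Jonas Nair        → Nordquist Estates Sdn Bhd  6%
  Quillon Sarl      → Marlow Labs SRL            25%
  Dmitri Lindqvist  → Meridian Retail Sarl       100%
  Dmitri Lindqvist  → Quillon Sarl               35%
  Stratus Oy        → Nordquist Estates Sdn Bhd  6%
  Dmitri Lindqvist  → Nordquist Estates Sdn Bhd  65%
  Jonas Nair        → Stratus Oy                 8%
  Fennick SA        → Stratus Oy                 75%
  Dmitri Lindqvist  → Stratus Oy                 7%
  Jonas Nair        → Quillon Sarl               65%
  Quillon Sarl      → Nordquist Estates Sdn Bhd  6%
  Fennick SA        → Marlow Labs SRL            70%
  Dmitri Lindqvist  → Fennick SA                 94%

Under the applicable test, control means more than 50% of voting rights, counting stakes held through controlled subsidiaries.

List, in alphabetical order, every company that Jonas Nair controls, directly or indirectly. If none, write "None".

Quillon Sarl

Jonas holds 65% of Quillon, so Jonas controls Quillon.
No other company's threshold is met.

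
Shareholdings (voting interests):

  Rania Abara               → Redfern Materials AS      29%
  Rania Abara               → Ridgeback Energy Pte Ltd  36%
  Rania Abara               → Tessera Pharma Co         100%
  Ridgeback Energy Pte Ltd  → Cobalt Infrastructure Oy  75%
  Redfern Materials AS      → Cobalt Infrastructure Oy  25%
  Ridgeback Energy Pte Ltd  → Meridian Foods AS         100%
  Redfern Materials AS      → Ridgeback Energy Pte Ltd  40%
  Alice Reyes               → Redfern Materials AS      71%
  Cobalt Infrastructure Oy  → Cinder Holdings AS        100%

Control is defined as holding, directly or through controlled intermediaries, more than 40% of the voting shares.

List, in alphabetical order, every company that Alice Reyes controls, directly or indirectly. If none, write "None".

Alice holds 71% of Redfern, so Alice controls Redfern.
No other company's threshold is met.

Redfern Materials AS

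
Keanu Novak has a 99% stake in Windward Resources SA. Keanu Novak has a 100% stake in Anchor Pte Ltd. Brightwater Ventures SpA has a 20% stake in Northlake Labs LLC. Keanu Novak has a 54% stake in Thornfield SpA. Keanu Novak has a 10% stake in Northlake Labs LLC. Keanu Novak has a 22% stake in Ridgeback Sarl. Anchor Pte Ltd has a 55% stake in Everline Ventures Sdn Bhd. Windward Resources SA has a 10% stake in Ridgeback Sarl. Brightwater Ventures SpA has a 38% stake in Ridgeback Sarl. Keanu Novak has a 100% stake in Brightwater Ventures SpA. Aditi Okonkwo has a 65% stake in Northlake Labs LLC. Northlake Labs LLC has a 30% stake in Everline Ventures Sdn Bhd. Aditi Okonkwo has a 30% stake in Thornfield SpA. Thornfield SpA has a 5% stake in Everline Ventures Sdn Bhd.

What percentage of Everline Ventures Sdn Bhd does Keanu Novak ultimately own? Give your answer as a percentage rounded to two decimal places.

Keanu reaches Everline along 4 paths.
Via Brightwater → Northlake: 100% × 20% × 30% = 6%.
Via Northlake: 10% × 30% = 3%.
Via Anchor: 100% × 55% = 55%.
Via Thornfield: 54% × 5% = 2.7%.
Total: 6% + 3% + 55% + 2.7% = 66.7%.
Rounded: 66.70%.

66.70%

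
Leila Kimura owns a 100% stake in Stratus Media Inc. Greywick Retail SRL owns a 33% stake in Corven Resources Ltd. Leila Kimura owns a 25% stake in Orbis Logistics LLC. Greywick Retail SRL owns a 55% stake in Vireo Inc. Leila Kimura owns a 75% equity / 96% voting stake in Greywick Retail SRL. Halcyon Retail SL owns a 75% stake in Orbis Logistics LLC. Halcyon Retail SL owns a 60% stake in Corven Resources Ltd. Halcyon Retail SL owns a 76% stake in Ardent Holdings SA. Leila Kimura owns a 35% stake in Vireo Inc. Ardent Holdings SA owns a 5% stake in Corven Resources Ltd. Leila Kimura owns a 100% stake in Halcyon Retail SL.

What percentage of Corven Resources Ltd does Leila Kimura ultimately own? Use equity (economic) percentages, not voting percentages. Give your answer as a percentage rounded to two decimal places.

88.55%

Leila reaches Corven along 3 paths.
Via Halcyon: 100% × 60% = 60%.
Via Greywick: 75% × 33% = 24.75%.
Via Halcyon → Ardent: 100% × 76% × 5% = 3.8%.
Total: 60% + 24.75% + 3.8% = 88.55%.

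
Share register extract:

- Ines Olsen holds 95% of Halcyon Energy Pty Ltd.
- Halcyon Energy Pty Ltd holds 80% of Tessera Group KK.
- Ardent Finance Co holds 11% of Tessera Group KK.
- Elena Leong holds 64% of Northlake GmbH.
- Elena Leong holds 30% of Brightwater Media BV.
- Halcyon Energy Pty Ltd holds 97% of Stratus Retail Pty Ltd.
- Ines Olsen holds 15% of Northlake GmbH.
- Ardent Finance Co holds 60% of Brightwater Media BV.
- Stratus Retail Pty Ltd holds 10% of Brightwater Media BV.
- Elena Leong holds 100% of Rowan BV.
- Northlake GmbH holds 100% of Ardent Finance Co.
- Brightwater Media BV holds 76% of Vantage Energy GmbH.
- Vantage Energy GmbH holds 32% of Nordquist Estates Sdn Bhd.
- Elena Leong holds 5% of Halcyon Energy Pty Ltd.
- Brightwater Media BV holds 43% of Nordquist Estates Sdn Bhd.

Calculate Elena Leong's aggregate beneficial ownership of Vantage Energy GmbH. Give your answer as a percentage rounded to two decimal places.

Elena reaches Vantage along 3 paths.
Via Brightwater: 30% × 76% = 22.8%.
Via Northlake → Ardent → Brightwater: 64% × 100% × 60% × 76% = 29.184%.
Via Halcyon → Stratus → Brightwater: 5% × 97% × 10% × 76% = 0.3686%.
Total: 22.8% + 29.184% + 0.3686% = 52.3526%.
Rounded: 52.35%.

52.35%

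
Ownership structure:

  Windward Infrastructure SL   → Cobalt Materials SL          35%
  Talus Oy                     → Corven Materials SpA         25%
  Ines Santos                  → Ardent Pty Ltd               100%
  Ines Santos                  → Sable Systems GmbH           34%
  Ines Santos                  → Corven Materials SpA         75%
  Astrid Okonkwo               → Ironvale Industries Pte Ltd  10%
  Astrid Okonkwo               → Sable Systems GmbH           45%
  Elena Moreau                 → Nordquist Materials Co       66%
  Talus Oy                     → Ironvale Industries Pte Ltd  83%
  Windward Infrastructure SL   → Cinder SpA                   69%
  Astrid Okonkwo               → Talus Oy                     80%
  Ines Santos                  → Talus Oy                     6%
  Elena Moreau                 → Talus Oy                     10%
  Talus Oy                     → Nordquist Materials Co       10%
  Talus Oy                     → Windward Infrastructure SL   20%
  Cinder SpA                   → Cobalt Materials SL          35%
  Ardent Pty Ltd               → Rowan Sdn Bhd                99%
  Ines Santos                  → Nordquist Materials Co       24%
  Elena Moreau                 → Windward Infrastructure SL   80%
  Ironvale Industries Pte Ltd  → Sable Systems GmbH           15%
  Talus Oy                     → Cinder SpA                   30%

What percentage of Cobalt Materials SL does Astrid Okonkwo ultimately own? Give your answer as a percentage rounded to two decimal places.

Astrid reaches Cobalt along 3 paths.
Via Talus → Windward → Cinder: 80% × 20% × 69% × 35% = 3.864%.
Via Talus → Cinder: 80% × 30% × 35% = 8.4%.
Via Talus → Windward: 80% × 20% × 35% = 5.6%.
Total: 3.864% + 8.4% + 5.6% = 17.864%.
Rounded: 17.86%.

17.86%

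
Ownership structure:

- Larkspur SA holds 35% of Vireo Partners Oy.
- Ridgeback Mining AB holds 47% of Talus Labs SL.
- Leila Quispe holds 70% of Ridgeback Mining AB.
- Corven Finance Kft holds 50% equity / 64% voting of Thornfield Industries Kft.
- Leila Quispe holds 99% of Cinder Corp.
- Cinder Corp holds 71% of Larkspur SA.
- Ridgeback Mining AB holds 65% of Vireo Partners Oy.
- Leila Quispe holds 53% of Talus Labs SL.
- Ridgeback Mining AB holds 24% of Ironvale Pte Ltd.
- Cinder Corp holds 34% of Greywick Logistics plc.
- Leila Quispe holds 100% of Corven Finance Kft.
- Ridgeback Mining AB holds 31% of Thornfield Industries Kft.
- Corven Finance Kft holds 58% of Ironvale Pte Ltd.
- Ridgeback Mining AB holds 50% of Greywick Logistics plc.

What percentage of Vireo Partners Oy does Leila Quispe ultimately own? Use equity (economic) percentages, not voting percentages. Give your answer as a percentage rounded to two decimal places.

70.10%

Leila reaches Vireo along 2 paths.
Via Ridgeback: 70% × 65% = 45.5%.
Via Cinder → Larkspur: 99% × 71% × 35% = 24.6015%.
Total: 45.5% + 24.6015% = 70.1015%.
Rounded: 70.10%.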